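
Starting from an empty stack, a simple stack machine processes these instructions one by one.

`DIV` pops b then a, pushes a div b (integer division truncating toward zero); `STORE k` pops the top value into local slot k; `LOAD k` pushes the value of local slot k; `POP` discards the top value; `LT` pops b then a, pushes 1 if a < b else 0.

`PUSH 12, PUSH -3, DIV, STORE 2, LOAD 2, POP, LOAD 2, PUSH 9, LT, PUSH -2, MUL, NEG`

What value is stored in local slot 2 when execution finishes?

PUSH 12  12
PUSH -3  12 -3
DIV      -4
STORE 2  (empty)
LOAD 2   -4
POP      (empty)
LOAD 2   -4
PUSH 9   -4 9
LT       1
PUSH -2  1 -2
MUL      -2
NEG      2

-4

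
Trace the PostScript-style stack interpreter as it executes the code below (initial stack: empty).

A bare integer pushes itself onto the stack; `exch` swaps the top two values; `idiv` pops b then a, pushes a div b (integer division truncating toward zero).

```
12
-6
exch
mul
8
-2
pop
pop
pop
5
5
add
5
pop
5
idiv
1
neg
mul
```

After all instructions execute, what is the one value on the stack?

12   : [12]
-6   : [12, -6]
exch : [-6, 12]
mul  : [-72]
8    : [-72, 8]
-2   : [-72, 8, -2]
pop  : [-72, 8]
pop  : [-72]
pop  : []
5    : [5]
5    : [5, 5]
add  : [10]
5    : [10, 5]
pop  : [10]
5    : [10, 5]
idiv : [2]
1    : [2, 1]
neg  : [2, -1]
mul  : [-2]

-2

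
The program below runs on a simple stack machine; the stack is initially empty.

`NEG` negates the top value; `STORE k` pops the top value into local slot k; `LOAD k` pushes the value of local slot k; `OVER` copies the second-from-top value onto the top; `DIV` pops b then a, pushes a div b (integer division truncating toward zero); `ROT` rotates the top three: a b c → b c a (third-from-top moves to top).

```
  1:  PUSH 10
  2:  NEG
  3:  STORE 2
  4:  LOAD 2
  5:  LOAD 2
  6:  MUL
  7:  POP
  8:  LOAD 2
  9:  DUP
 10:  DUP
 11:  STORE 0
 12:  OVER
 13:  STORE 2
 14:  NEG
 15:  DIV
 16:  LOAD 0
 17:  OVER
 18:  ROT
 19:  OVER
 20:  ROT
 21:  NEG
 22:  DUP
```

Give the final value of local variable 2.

PUSH 10 : 10
NEG     : -10
STORE 2 : (empty)
LOAD 2  : -10
LOAD 2  : -10 -10
MUL     : 100
POP     : (empty)
LOAD 2  : -10
DUP     : -10 -10
DUP     : -10 -10 -10
STORE 0 : -10 -10
OVER    : -10 -10 -10
STORE 2 : -10 -10
NEG     : -10 10
DIV     : -1
LOAD 0  : -1 -10
OVER    : -1 -10 -1
ROT     : -10 -1 -1
OVER    : -10 -1 -1 -1
ROT     : -10 -1 -1 -1
NEG     : -10 -1 -1 1
DUP     : -10 -1 -1 1 1

-10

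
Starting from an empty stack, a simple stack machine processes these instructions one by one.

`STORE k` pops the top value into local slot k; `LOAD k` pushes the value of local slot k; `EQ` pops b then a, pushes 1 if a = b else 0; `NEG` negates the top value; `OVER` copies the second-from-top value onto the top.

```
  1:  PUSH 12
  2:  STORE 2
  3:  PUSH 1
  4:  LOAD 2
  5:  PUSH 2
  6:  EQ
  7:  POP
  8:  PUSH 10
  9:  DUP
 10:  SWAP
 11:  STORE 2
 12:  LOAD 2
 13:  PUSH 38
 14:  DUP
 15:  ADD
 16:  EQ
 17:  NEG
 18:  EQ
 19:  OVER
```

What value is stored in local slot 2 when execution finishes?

10

PUSH 12 -> 12
STORE 2 -> (empty)
PUSH 1  -> 1
LOAD 2  -> 1 12
PUSH 2  -> 1 12 2
EQ      -> 1 0
POP     -> 1
PUSH 10 -> 1 10
DUP     -> 1 10 10
SWAP    -> 1 10 10
STORE 2 -> 1 10
LOAD 2  -> 1 10 10
PUSH 38 -> 1 10 10 38
DUP     -> 1 10 10 38 38
ADD     -> 1 10 10 76
EQ      -> 1 10 0
NEG     -> 1 10 0
EQ      -> 1 0
OVER    -> 1 0 1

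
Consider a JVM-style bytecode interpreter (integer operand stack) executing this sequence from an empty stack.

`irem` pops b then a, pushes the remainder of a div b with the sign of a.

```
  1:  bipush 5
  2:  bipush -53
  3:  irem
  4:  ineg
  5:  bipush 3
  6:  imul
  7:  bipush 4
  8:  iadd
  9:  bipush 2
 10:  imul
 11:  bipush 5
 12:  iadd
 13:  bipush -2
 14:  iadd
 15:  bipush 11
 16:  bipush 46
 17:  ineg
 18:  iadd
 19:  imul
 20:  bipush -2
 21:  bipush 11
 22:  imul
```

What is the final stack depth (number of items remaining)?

bipush 5    5
bipush -53  5 -53
irem        5
ineg        -5
bipush 3    -5 3
imul        -15
bipush 4    -15 4
iadd        -11
bipush 2    -11 2
imul        -22
bipush 5    -22 5
iadd        -17
bipush -2   -17 -2
iadd        -19
bipush 11   -19 11
bipush 46   -19 11 46
ineg        -19 11 -46
iadd        -19 -35
imul        665
bipush -2   665 -2
bipush 11   665 -2 11
imul        665 -22

2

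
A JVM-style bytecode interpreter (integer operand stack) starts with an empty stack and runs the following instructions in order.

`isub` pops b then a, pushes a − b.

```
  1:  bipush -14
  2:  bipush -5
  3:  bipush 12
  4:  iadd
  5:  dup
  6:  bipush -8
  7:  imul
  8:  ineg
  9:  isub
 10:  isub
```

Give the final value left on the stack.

35

bipush -14 : [-14]
bipush -5  : [-14, -5]
bipush 12  : [-14, -5, 12]
iadd       : [-14, 7]
dup        : [-14, 7, 7]
bipush -8  : [-14, 7, 7, -8]
imul       : [-14, 7, -56]
ineg       : [-14, 7, 56]
isub       : [-14, -49]
isub       : [35]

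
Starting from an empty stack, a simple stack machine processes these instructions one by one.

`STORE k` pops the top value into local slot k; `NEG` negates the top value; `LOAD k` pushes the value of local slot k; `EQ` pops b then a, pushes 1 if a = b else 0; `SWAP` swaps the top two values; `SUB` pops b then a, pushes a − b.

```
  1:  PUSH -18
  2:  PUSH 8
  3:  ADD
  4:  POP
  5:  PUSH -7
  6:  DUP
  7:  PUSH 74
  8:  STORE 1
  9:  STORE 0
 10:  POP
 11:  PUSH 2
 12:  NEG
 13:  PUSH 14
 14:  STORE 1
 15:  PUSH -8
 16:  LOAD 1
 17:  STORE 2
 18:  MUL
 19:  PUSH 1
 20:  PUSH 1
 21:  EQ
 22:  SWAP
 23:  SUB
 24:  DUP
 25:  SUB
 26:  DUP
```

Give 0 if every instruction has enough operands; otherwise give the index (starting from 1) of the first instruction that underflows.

0

PUSH -18  -18
PUSH 8    -18 8
ADD       -10
POP       (empty)
PUSH -7   -7
DUP       -7 -7
PUSH 74   -7 -7 74
STORE 1   -7 -7
STORE 0   -7
POP       (empty)
PUSH 2    2
NEG       -2
PUSH 14   -2 14
STORE 1   -2
PUSH -8   -2 -8
LOAD 1    -2 -8 14
STORE 2   -2 -8
MUL       16
PUSH 1    16 1
PUSH 1    16 1 1
EQ        16 1
SWAP      1 16
SUB       -15
DUP       -15 -15
SUB       0
DUP       0 0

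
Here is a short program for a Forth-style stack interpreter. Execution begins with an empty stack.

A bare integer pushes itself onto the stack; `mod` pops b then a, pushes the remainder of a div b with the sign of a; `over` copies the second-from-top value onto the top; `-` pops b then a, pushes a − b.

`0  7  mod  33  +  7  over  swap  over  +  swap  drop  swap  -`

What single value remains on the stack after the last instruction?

0    : [0]
7    : [0, 7]
mod  : [0]
33   : [0, 33]
+    : [33]
7    : [33, 7]
over : [33, 7, 33]
swap : [33, 33, 7]
over : [33, 33, 7, 33]
+    : [33, 33, 40]
swap : [33, 40, 33]
drop : [33, 40]
swap : [40, 33]
-    : [7]

7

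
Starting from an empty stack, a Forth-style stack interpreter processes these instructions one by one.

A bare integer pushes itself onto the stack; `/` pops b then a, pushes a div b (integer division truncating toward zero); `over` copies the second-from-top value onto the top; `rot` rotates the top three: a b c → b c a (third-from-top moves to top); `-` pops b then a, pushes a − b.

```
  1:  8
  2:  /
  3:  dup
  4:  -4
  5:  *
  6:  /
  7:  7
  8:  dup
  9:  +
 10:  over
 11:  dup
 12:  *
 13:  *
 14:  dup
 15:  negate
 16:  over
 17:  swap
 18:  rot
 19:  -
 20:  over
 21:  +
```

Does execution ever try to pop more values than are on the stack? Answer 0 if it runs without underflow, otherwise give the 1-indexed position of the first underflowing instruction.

8 → [8]
/  — needs 2 operands, stack has 1 → underflow

2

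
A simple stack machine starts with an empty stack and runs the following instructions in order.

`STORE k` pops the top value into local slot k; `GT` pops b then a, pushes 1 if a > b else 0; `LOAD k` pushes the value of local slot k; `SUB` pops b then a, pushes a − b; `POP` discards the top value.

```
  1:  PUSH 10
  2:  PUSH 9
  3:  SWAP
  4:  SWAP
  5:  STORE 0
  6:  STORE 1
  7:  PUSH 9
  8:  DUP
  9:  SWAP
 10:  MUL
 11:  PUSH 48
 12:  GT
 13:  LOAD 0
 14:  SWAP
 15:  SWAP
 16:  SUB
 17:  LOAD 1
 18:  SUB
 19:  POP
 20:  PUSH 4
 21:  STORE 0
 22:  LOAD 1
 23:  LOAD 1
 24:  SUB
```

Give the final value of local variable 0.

PUSH 10 → 10
PUSH 9  → 10 9
SWAP    → 9 10
SWAP    → 10 9
STORE 0 → 10
STORE 1 → (empty)
PUSH 9  → 9
DUP     → 9 9
SWAP    → 9 9
MUL     → 81
PUSH 48 → 81 48
GT      → 1
LOAD 0  → 1 9
SWAP    → 9 1
SWAP    → 1 9
SUB     → -8
LOAD 1  → -8 10
SUB     → -18
POP     → (empty)
PUSH 4  → 4
STORE 0 → (empty)
LOAD 1  → 10
LOAD 1  → 10 10
SUB     → 0

4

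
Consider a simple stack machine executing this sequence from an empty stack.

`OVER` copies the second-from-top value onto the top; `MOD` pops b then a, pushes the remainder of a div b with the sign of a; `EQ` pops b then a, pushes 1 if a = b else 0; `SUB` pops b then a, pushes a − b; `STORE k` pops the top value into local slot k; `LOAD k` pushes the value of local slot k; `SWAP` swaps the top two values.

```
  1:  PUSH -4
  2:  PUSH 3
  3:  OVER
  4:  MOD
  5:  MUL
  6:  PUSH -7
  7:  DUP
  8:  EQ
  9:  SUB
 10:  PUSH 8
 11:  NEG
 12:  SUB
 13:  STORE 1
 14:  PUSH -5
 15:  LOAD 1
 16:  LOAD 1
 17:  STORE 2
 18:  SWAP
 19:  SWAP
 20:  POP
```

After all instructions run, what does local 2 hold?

-5

PUSH -4 → [-4]
PUSH 3  → [-4, 3]
OVER    → [-4, 3, -4]
MOD     → [-4, 3]
MUL     → [-12]
PUSH -7 → [-12, -7]
DUP     → [-12, -7, -7]
EQ      → [-12, 1]
SUB     → [-13]
PUSH 8  → [-13, 8]
NEG     → [-13, -8]
SUB     → [-5]
STORE 1 → []
PUSH -5 → [-5]
LOAD 1  → [-5, -5]
LOAD 1  → [-5, -5, -5]
STORE 2 → [-5, -5]
SWAP    → [-5, -5]
SWAP    → [-5, -5]
POP     → [-5]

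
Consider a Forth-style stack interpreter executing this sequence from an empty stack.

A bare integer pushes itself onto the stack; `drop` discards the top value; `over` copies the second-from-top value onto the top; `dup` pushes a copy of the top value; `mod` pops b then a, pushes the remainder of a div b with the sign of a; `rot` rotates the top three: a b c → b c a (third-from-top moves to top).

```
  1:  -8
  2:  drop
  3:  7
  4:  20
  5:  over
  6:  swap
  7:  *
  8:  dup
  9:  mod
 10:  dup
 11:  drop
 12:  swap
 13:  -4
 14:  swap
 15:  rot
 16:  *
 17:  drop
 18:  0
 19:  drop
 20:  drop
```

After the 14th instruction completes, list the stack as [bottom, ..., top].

-8   : [-8]
drop : []
7    : [7]
20   : [7, 20]
over : [7, 20, 7]
swap : [7, 7, 20]
*    : [7, 140]
dup  : [7, 140, 140]
mod  : [7, 0]
dup  : [7, 0, 0]
drop : [7, 0]
swap : [0, 7]
-4   : [0, 7, -4]
swap : [0, -4, 7]

[0, -4, 7]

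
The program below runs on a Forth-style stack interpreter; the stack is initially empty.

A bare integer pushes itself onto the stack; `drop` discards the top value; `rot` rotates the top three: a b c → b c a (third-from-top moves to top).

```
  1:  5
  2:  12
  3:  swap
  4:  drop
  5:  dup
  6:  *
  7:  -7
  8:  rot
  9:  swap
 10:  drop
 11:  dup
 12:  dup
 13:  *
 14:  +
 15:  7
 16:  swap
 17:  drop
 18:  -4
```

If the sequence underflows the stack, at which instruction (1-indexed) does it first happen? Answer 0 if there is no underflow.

8

5     [5]
12    [5, 12]
swap  [12, 5]
drop  [12]
dup   [12, 12]
*     [144]
-7    [144, -7]
rot  — needs 3 operands, stack has 2 → underflow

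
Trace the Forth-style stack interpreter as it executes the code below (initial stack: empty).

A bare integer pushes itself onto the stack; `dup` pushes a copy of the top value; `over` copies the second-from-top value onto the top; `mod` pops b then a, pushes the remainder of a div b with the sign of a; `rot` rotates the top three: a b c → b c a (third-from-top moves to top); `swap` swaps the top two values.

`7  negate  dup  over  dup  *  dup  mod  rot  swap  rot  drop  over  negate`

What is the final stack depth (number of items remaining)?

7       [7]
negate  [-7]
dup     [-7, -7]
over    [-7, -7, -7]
dup     [-7, -7, -7, -7]
*       [-7, -7, 49]
dup     [-7, -7, 49, 49]
mod     [-7, -7, 0]
rot     [-7, 0, -7]
swap    [-7, -7, 0]
rot     [-7, 0, -7]
drop    [-7, 0]
over    [-7, 0, -7]
negate  [-7, 0, 7]

3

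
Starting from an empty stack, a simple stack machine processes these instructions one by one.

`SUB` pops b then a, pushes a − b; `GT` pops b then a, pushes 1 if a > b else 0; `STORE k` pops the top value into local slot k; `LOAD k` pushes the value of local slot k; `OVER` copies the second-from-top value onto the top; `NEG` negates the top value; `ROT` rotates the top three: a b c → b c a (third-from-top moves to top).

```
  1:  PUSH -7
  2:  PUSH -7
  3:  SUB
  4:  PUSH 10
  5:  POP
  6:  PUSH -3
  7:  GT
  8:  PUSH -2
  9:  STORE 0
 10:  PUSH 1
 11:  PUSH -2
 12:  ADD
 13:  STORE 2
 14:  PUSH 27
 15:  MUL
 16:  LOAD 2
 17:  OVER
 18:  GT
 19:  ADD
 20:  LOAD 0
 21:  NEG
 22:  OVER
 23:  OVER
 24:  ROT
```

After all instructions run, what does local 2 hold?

PUSH -7 -> -7
PUSH -7 -> -7 -7
SUB     -> 0
PUSH 10 -> 0 10
POP     -> 0
PUSH -3 -> 0 -3
GT      -> 1
PUSH -2 -> 1 -2
STORE 0 -> 1
PUSH 1  -> 1 1
PUSH -2 -> 1 1 -2
ADD     -> 1 -1
STORE 2 -> 1
PUSH 27 -> 1 27
MUL     -> 27
LOAD 2  -> 27 -1
OVER    -> 27 -1 27
GT      -> 27 0
ADD     -> 27
LOAD 0  -> 27 -2
NEG     -> 27 2
OVER    -> 27 2 27
OVER    -> 27 2 27 2
ROT     -> 27 27 2 2

-1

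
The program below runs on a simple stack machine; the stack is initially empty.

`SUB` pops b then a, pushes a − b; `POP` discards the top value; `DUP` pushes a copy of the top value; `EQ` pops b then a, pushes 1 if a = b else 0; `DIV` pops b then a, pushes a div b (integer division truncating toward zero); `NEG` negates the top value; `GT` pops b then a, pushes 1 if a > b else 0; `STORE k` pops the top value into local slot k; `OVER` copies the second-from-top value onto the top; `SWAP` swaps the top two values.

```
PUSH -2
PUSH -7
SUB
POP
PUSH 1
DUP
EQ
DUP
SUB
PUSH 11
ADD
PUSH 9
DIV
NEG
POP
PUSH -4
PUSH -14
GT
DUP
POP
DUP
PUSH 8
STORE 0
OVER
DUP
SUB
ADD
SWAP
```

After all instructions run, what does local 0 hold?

PUSH -2  → [-2]
PUSH -7  → [-2, -7]
SUB      → [5]
POP      → []
PUSH 1   → [1]
DUP      → [1, 1]
EQ       → [1]
DUP      → [1, 1]
SUB      → [0]
PUSH 11  → [0, 11]
ADD      → [11]
PUSH 9   → [11, 9]
DIV      → [1]
NEG      → [-1]
POP      → []
PUSH -4  → [-4]
PUSH -14 → [-4, -14]
GT       → [1]
DUP      → [1, 1]
POP      → [1]
DUP      → [1, 1]
PUSH 8   → [1, 1, 8]
STORE 0  → [1, 1]
OVER     → [1, 1, 1]
DUP      → [1, 1, 1, 1]
SUB      → [1, 1, 0]
ADD      → [1, 1]
SWAP     → [1, 1]

8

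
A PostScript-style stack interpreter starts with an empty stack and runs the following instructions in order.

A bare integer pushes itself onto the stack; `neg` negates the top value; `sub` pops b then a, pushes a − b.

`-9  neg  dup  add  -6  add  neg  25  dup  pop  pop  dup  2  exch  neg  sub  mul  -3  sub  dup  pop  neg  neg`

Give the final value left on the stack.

123

-9   -> -9
neg  -> 9
dup  -> 9 9
add  -> 18
-6   -> 18 -6
add  -> 12
neg  -> -12
25   -> -12 25
dup  -> -12 25 25
pop  -> -12 25
pop  -> -12
dup  -> -12 -12
2    -> -12 -12 2
exch -> -12 2 -12
neg  -> -12 2 12
sub  -> -12 -10
mul  -> 120
-3   -> 120 -3
sub  -> 123
dup  -> 123 123
pop  -> 123
neg  -> -123
neg  -> 123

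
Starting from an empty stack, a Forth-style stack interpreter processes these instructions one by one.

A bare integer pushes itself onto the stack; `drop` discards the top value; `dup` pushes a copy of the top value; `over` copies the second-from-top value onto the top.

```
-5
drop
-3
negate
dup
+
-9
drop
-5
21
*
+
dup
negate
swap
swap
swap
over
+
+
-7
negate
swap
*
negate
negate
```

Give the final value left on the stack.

-5     -> -5
drop   -> (empty)
-3     -> -3
negate -> 3
dup    -> 3 3
+      -> 6
-9     -> 6 -9
drop   -> 6
-5     -> 6 -5
21     -> 6 -5 21
*      -> 6 -105
+      -> -99
dup    -> -99 -99
negate -> -99 99
swap   -> 99 -99
swap   -> -99 99
swap   -> 99 -99
over   -> 99 -99 99
+      -> 99 0
+      -> 99
-7     -> 99 -7
negate -> 99 7
swap   -> 7 99
*      -> 693
negate -> -693
negate -> 693

693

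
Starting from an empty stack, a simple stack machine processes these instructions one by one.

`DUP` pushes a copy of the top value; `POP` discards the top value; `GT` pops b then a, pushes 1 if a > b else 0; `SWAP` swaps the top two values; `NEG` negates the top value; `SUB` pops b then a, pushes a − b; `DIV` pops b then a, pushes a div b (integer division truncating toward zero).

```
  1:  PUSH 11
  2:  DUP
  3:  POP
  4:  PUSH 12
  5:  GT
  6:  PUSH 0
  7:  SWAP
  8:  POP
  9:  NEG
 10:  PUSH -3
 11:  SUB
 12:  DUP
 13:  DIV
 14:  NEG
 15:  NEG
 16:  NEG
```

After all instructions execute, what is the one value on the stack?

PUSH 11 -> 11
DUP     -> 11 11
POP     -> 11
PUSH 12 -> 11 12
GT      -> 0
PUSH 0  -> 0 0
SWAP    -> 0 0
POP     -> 0
NEG     -> 0
PUSH -3 -> 0 -3
SUB     -> 3
DUP     -> 3 3
DIV     -> 1
NEG     -> -1
NEG     -> 1
NEG     -> -1

-1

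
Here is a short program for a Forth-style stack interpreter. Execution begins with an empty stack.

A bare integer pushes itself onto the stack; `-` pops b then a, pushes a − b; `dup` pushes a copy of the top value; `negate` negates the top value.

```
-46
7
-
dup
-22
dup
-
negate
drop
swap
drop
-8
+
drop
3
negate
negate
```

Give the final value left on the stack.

-46    → -46
7      → -46 7
-      → -53
dup    → -53 -53
-22    → -53 -53 -22
dup    → -53 -53 -22 -22
-      → -53 -53 0
negate → -53 -53 0
drop   → -53 -53
swap   → -53 -53
drop   → -53
-8     → -53 -8
+      → -61
drop   → (empty)
3      → 3
negate → -3
negate → 3

3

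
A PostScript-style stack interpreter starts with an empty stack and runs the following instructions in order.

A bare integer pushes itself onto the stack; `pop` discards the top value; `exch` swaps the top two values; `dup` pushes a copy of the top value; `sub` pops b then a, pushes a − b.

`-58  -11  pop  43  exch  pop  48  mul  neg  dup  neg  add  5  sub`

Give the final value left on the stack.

-58  : -58
-11  : -58 -11
pop  : -58
43   : -58 43
exch : 43 -58
pop  : 43
48   : 43 48
mul  : 2064
neg  : -2064
dup  : -2064 -2064
neg  : -2064 2064
add  : 0
5    : 0 5
sub  : -5

-5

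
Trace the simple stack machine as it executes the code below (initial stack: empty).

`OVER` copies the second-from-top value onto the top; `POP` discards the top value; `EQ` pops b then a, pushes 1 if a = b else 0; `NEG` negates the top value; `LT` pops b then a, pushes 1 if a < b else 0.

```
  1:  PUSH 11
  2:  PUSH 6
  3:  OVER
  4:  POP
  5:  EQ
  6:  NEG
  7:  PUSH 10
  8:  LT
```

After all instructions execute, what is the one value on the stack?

PUSH 11 → 11
PUSH 6  → 11 6
OVER    → 11 6 11
POP     → 11 6
EQ      → 0
NEG     → 0
PUSH 10 → 0 10
LT      → 1

1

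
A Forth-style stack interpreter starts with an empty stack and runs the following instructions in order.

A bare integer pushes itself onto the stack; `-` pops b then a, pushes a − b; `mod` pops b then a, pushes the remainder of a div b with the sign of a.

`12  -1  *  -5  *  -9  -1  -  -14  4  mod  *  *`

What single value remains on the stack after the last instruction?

960

12   12
-1   12 -1
*    -12
-5   -12 -5
*    60
-9   60 -9
-1   60 -9 -1
-    60 -8
-14  60 -8 -14
4    60 -8 -14 4
mod  60 -8 -2
*    60 16
*    960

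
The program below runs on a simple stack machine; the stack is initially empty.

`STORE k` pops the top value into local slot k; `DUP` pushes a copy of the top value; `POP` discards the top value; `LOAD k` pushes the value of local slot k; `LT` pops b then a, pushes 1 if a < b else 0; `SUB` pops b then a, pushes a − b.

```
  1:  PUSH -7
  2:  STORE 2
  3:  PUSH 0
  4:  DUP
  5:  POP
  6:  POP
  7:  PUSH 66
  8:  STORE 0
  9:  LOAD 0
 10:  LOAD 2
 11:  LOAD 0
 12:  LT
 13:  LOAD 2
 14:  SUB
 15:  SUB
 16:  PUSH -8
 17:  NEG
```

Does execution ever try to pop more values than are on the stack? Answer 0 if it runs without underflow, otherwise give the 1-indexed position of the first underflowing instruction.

0

PUSH -7  [-7]
STORE 2  []
PUSH 0   [0]
DUP      [0, 0]
POP      [0]
POP      []
PUSH 66  [66]
STORE 0  []
LOAD 0   [66]
LOAD 2   [66, -7]
LOAD 0   [66, -7, 66]
LT       [66, 1]
LOAD 2   [66, 1, -7]
SUB      [66, 8]
SUB      [58]
PUSH -8  [58, -8]
NEG      [58, 8]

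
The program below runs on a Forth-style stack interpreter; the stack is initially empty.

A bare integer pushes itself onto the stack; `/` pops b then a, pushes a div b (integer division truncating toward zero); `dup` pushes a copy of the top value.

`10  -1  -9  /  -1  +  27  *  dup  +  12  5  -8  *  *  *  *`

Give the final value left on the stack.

259200

10  -> [10]
-1  -> [10, -1]
-9  -> [10, -1, -9]
/   -> [10, 0]
-1  -> [10, 0, -1]
+   -> [10, -1]
27  -> [10, -1, 27]
*   -> [10, -27]
dup -> [10, -27, -27]
+   -> [10, -54]
12  -> [10, -54, 12]
5   -> [10, -54, 12, 5]
-8  -> [10, -54, 12, 5, -8]
*   -> [10, -54, 12, -40]
*   -> [10, -54, -480]
*   -> [10, 25920]
*   -> [259200]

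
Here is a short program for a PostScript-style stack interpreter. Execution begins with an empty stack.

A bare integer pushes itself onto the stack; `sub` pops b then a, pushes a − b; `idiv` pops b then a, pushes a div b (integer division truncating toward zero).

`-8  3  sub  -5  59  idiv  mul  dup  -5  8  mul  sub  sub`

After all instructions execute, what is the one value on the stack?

-8   -> -8
3    -> -8 3
sub  -> -11
-5   -> -11 -5
59   -> -11 -5 59
idiv -> -11 0
mul  -> 0
dup  -> 0 0
-5   -> 0 0 -5
8    -> 0 0 -5 8
mul  -> 0 0 -40
sub  -> 0 40
sub  -> -40

-40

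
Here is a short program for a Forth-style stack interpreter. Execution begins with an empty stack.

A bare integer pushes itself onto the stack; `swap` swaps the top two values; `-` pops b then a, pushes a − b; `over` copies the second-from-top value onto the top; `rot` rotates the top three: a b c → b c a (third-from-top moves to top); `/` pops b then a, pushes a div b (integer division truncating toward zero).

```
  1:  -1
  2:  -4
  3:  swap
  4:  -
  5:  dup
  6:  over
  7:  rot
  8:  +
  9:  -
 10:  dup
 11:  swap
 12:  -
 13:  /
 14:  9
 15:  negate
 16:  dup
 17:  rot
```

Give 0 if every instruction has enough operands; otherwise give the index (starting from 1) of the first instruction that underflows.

-1    -1
-4    -1 -4
swap  -4 -1
-     -3
dup   -3 -3
over  -3 -3 -3
rot   -3 -3 -3
+     -3 -6
-     3
dup   3 3
swap  3 3
-     0
/  — needs 2 operands, stack has 1 → underflow

13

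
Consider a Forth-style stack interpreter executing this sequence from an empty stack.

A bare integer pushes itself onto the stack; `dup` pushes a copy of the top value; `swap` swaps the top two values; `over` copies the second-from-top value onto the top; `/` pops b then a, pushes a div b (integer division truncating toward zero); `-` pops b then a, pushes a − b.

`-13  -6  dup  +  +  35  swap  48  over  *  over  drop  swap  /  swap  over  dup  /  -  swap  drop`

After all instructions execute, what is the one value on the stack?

-13  : -13
-6   : -13 -6
dup  : -13 -6 -6
+    : -13 -12
+    : -25
35   : -25 35
swap : 35 -25
48   : 35 -25 48
over : 35 -25 48 -25
*    : 35 -25 -1200
over : 35 -25 -1200 -25
drop : 35 -25 -1200
swap : 35 -1200 -25
/    : 35 48
swap : 48 35
over : 48 35 48
dup  : 48 35 48 48
/    : 48 35 1
-    : 48 34
swap : 34 48
drop : 34

34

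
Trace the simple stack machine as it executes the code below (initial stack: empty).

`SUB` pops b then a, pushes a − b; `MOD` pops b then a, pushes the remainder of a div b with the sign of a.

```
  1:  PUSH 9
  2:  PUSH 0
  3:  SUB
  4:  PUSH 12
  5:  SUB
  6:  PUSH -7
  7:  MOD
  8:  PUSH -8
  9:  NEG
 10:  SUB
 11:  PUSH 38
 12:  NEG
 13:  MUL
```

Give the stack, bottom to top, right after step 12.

[-11, -38]

PUSH 9   9
PUSH 0   9 0
SUB      9
PUSH 12  9 12
SUB      -3
PUSH -7  -3 -7
MOD      -3
PUSH -8  -3 -8
NEG      -3 8
SUB      -11
PUSH 38  -11 38
NEG      -11 -38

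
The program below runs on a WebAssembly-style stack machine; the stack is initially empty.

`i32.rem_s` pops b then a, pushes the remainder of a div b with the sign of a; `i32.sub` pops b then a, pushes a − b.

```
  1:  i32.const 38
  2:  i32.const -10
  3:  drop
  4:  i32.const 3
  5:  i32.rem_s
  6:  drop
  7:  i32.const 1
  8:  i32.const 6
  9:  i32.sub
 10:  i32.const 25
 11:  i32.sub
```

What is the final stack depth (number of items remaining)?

1

i32.const 38  : [38]
i32.const -10 : [38, -10]
drop          : [38]
i32.const 3   : [38, 3]
i32.rem_s     : [2]
drop          : []
i32.const 1   : [1]
i32.const 6   : [1, 6]
i32.sub       : [-5]
i32.const 25  : [-5, 25]
i32.sub       : [-30]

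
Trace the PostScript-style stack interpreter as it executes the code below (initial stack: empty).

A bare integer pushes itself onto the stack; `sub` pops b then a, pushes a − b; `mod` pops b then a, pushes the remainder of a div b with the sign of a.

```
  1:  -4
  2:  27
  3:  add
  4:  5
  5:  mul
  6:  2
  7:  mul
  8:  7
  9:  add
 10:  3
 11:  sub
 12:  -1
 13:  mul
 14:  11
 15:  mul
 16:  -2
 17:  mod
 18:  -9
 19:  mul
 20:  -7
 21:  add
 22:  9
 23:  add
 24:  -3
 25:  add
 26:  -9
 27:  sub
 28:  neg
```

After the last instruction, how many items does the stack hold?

-4   -4
27   -4 27
add  23
5    23 5
mul  115
2    115 2
mul  230
7    230 7
add  237
3    237 3
sub  234
-1   234 -1
mul  -234
11   -234 11
mul  -2574
-2   -2574 -2
mod  0
-9   0 -9
mul  0
-7   0 -7
add  -7
9    -7 9
add  2
-3   2 -3
add  -1
-9   -1 -9
sub  8
neg  -8

1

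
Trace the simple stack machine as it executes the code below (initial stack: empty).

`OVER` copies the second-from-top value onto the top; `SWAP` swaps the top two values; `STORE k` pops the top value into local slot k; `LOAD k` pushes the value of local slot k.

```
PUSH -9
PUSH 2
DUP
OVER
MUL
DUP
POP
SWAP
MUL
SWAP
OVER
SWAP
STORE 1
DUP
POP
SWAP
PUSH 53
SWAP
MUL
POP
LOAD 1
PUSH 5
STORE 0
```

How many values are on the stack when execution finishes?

PUSH -9  -9
PUSH 2   -9 2
DUP      -9 2 2
OVER     -9 2 2 2
MUL      -9 2 4
DUP      -9 2 4 4
POP      -9 2 4
SWAP     -9 4 2
MUL      -9 8
SWAP     8 -9
OVER     8 -9 8
SWAP     8 8 -9
STORE 1  8 8
DUP      8 8 8
POP      8 8
SWAP     8 8
PUSH 53  8 8 53
SWAP     8 53 8
MUL      8 424
POP      8
LOAD 1   8 -9
PUSH 5   8 -9 5
STORE 0  8 -9

2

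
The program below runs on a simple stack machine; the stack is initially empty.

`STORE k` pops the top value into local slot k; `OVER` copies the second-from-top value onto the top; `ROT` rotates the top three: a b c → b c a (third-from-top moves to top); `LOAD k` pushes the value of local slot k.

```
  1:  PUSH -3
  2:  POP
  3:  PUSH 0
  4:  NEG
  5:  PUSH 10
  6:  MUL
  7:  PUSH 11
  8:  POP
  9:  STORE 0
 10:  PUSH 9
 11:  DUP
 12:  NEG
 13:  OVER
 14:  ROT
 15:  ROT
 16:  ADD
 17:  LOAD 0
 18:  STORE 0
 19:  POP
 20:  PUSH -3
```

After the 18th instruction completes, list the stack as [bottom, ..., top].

[9, 0]

PUSH -3 : -3
POP     : (empty)
PUSH 0  : 0
NEG     : 0
PUSH 10 : 0 10
MUL     : 0
PUSH 11 : 0 11
POP     : 0
STORE 0 : (empty)
PUSH 9  : 9
DUP     : 9 9
NEG     : 9 -9
OVER    : 9 -9 9
ROT     : -9 9 9
ROT     : 9 9 -9
ADD     : 9 0
LOAD 0  : 9 0 0
STORE 0 : 9 0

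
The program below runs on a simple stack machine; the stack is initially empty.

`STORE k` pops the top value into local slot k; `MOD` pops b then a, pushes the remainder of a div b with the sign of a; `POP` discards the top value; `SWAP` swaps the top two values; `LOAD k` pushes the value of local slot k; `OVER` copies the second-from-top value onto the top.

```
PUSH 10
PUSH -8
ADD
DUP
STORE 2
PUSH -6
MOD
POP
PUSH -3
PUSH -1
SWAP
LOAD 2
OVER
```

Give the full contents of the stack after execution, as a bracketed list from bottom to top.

[-1, -3, 2, -3]

PUSH 10 : 10
PUSH -8 : 10 -8
ADD     : 2
DUP     : 2 2
STORE 2 : 2
PUSH -6 : 2 -6
MOD     : 2
POP     : (empty)
PUSH -3 : -3
PUSH -1 : -3 -1
SWAP    : -1 -3
LOAD 2  : -1 -3 2
OVER    : -1 -3 2 -3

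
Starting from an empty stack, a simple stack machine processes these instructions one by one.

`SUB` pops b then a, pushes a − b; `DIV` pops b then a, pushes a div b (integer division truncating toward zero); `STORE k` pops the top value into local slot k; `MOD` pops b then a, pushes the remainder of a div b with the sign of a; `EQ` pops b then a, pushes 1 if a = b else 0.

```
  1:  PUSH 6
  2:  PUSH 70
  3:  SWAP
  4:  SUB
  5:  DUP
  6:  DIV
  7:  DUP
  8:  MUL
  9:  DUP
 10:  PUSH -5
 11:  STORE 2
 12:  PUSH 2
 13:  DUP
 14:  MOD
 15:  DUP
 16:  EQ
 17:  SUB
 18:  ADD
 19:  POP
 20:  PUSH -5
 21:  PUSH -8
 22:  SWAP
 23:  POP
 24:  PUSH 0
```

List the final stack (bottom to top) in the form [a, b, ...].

PUSH 6   [6]
PUSH 70  [6, 70]
SWAP     [70, 6]
SUB      [64]
DUP      [64, 64]
DIV      [1]
DUP      [1, 1]
MUL      [1]
DUP      [1, 1]
PUSH -5  [1, 1, -5]
STORE 2  [1, 1]
PUSH 2   [1, 1, 2]
DUP      [1, 1, 2, 2]
MOD      [1, 1, 0]
DUP      [1, 1, 0, 0]
EQ       [1, 1, 1]
SUB      [1, 0]
ADD      [1]
POP      []
PUSH -5  [-5]
PUSH -8  [-5, -8]
SWAP     [-8, -5]
POP      [-8]
PUSH 0   [-8, 0]

[-8, 0]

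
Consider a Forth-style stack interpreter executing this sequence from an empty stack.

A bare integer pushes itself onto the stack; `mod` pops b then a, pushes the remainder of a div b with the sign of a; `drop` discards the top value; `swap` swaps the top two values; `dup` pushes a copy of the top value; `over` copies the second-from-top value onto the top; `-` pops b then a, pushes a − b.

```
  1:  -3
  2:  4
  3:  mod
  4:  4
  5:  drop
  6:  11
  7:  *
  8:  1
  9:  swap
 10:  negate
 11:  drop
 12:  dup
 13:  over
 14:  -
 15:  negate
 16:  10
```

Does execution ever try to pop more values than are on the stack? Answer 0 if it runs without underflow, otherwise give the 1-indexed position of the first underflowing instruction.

-3     : [-3]
4      : [-3, 4]
mod    : [-3]
4      : [-3, 4]
drop   : [-3]
11     : [-3, 11]
*      : [-33]
1      : [-33, 1]
swap   : [1, -33]
negate : [1, 33]
drop   : [1]
dup    : [1, 1]
over   : [1, 1, 1]
-      : [1, 0]
negate : [1, 0]
10     : [1, 0, 10]

0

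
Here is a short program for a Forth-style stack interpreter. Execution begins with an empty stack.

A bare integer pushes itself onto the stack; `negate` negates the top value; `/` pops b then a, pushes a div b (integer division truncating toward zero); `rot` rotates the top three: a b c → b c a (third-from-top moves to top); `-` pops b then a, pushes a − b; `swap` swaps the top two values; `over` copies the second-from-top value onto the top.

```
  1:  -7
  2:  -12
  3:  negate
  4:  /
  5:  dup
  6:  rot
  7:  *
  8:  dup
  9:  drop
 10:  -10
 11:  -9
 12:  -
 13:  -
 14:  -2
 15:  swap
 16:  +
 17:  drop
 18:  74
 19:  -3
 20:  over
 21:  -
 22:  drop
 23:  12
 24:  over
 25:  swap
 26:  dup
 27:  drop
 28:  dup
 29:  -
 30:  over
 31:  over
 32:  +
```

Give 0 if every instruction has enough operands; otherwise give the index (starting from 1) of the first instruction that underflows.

-7     → -7
-12    → -7 -12
negate → -7 12
/      → 0
dup    → 0 0
rot  — needs 3 operands, stack has 2 → underflow

6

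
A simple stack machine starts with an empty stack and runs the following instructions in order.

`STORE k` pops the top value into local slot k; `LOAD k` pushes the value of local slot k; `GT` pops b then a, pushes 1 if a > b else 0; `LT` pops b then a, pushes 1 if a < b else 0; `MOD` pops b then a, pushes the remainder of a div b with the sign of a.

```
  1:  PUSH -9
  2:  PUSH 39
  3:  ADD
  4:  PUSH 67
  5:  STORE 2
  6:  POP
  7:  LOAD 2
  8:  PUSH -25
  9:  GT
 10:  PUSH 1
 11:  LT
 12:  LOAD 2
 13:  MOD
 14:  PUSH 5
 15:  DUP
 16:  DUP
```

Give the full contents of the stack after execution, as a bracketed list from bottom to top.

[0, 5, 5, 5]

PUSH -9  : -9
PUSH 39  : -9 39
ADD      : 30
PUSH 67  : 30 67
STORE 2  : 30
POP      : (empty)
LOAD 2   : 67
PUSH -25 : 67 -25
GT       : 1
PUSH 1   : 1 1
LT       : 0
LOAD 2   : 0 67
MOD      : 0
PUSH 5   : 0 5
DUP      : 0 5 5
DUP      : 0 5 5 5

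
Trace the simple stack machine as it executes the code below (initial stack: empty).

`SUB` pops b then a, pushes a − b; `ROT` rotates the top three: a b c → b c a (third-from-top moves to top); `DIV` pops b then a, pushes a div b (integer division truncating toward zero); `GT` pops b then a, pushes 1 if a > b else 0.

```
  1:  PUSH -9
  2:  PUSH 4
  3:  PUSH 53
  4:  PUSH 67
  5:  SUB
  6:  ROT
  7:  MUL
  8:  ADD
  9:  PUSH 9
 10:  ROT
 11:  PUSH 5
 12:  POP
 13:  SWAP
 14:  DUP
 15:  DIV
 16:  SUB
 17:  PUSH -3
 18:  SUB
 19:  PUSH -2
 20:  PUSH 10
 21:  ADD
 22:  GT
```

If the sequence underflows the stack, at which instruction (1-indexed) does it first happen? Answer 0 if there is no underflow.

PUSH -9 -> -9
PUSH 4  -> -9 4
PUSH 53 -> -9 4 53
PUSH 67 -> -9 4 53 67
SUB     -> -9 4 -14
ROT     -> 4 -14 -9
MUL     -> 4 126
ADD     -> 130
PUSH 9  -> 130 9
ROT  — needs 3 operands, stack has 2 → underflow

10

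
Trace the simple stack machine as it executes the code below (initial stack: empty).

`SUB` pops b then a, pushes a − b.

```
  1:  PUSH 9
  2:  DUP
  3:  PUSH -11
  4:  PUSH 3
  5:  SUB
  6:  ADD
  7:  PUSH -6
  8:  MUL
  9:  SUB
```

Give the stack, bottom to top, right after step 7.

[9, -5, -6]

PUSH 9   : [9]
DUP      : [9, 9]
PUSH -11 : [9, 9, -11]
PUSH 3   : [9, 9, -11, 3]
SUB      : [9, 9, -14]
ADD      : [9, -5]
PUSH -6  : [9, -5, -6]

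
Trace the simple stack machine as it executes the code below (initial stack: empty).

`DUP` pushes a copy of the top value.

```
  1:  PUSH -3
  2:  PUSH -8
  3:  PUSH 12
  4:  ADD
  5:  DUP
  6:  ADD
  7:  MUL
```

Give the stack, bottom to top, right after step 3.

PUSH -3 -> -3
PUSH -8 -> -3 -8
PUSH 12 -> -3 -8 12

[-3, -8, 12]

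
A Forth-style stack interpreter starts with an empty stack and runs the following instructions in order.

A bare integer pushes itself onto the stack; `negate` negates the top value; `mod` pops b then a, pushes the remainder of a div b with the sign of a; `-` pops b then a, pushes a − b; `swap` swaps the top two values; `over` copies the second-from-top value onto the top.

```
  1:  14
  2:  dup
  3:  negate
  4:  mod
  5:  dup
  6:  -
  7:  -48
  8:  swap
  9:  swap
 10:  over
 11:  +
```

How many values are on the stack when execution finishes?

2

14      14
dup     14 14
negate  14 -14
mod     0
dup     0 0
-       0
-48     0 -48
swap    -48 0
swap    0 -48
over    0 -48 0
+       0 -48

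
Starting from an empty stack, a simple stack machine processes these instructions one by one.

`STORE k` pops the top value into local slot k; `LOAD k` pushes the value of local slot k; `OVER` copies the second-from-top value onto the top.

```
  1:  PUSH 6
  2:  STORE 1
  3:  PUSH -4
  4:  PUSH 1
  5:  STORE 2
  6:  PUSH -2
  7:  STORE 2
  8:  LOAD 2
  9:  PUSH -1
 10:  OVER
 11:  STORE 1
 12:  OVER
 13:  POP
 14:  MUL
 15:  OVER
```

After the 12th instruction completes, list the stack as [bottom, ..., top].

[-4, -2, -1, -2]

PUSH 6   [6]
STORE 1  []
PUSH -4  [-4]
PUSH 1   [-4, 1]
STORE 2  [-4]
PUSH -2  [-4, -2]
STORE 2  [-4]
LOAD 2   [-4, -2]
PUSH -1  [-4, -2, -1]
OVER     [-4, -2, -1, -2]
STORE 1  [-4, -2, -1]
OVER     [-4, -2, -1, -2]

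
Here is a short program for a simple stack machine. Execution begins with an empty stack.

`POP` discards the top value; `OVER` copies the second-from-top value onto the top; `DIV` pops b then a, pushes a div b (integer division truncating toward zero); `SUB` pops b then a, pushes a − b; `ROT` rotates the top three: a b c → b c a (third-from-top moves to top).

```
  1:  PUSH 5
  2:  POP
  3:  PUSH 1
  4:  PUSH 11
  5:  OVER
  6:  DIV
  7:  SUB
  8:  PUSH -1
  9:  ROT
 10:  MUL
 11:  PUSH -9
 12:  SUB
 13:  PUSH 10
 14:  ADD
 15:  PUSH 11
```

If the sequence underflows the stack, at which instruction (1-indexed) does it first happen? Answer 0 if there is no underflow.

PUSH 5  -> 5
POP     -> (empty)
PUSH 1  -> 1
PUSH 11 -> 1 11
OVER    -> 1 11 1
DIV     -> 1 11
SUB     -> -10
PUSH -1 -> -10 -1
ROT  — needs 3 operands, stack has 2 → underflow

9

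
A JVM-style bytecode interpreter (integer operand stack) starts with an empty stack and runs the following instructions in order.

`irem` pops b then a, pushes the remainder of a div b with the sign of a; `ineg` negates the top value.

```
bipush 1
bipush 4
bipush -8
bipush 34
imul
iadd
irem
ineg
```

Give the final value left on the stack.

bipush 1   1
bipush 4   1 4
bipush -8  1 4 -8
bipush 34  1 4 -8 34
imul       1 4 -272
iadd       1 -268
irem       1
ineg       -1

-1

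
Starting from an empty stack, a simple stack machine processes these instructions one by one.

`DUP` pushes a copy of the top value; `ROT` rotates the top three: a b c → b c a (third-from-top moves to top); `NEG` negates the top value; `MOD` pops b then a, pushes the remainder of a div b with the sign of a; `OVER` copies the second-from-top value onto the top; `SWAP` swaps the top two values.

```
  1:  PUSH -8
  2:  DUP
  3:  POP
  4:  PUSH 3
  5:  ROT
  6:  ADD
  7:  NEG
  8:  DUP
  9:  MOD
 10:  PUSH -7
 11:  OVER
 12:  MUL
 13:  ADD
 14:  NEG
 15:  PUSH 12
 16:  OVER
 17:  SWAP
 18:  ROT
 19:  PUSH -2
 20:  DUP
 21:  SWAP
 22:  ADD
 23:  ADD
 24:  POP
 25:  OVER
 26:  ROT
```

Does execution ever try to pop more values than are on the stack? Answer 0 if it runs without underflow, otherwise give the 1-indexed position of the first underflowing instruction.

PUSH -8 → [-8]
DUP     → [-8, -8]
POP     → [-8]
PUSH 3  → [-8, 3]
ROT  — needs 3 operands, stack has 2 → underflow

5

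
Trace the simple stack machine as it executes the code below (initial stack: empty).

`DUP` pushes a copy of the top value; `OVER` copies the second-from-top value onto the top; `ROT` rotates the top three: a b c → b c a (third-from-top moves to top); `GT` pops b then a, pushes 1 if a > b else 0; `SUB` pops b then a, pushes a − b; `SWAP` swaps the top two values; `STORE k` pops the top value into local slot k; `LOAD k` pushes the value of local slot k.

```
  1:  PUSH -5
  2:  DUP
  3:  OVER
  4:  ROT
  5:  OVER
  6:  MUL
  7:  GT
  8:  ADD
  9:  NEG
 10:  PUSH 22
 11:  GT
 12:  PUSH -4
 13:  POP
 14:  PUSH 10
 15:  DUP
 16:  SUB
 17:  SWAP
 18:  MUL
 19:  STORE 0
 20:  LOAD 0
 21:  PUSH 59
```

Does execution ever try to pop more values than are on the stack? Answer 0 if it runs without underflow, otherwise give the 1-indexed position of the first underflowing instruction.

PUSH -5 : [-5]
DUP     : [-5, -5]
OVER    : [-5, -5, -5]
ROT     : [-5, -5, -5]
OVER    : [-5, -5, -5, -5]
MUL     : [-5, -5, 25]
GT      : [-5, 0]
ADD     : [-5]
NEG     : [5]
PUSH 22 : [5, 22]
GT      : [0]
PUSH -4 : [0, -4]
POP     : [0]
PUSH 10 : [0, 10]
DUP     : [0, 10, 10]
SUB     : [0, 0]
SWAP    : [0, 0]
MUL     : [0]
STORE 0 : []
LOAD 0  : [0]
PUSH 59 : [0, 59]

0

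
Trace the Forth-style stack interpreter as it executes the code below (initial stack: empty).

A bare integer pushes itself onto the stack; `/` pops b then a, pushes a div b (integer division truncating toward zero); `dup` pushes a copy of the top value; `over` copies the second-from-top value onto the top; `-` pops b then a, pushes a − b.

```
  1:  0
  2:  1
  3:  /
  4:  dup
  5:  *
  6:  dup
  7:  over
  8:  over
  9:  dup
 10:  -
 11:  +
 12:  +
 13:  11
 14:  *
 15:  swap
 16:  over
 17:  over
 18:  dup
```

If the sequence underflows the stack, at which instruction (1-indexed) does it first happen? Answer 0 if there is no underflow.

0     0
1     0 1
/     0
dup   0 0
*     0
dup   0 0
over  0 0 0
over  0 0 0 0
dup   0 0 0 0 0
-     0 0 0 0
+     0 0 0
+     0 0
11    0 0 11
*     0 0
swap  0 0
over  0 0 0
over  0 0 0 0
dup   0 0 0 0 0

0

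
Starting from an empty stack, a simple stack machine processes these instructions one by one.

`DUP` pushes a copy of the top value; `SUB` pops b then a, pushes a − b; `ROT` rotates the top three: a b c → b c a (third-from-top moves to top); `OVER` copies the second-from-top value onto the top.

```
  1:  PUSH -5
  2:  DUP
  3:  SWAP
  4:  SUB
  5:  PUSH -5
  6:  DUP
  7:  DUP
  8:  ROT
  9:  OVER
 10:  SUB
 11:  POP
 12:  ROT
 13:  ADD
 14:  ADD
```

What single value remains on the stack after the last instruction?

PUSH -5 → [-5]
DUP     → [-5, -5]
SWAP    → [-5, -5]
SUB     → [0]
PUSH -5 → [0, -5]
DUP     → [0, -5, -5]
DUP     → [0, -5, -5, -5]
ROT     → [0, -5, -5, -5]
OVER    → [0, -5, -5, -5, -5]
SUB     → [0, -5, -5, 0]
POP     → [0, -5, -5]
ROT     → [-5, -5, 0]
ADD     → [-5, -5]
ADD     → [-10]

-10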